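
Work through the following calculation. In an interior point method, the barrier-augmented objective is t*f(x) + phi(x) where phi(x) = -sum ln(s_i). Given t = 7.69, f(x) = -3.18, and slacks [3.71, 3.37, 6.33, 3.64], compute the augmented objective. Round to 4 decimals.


Step 1: Compute log-barrier.
ln values: [1.311, 1.2149, 1.8453, 1.292]
phi = -(1.311 + 1.2149 + 1.8453 + 1.292) = -5.6632
Step 2: Compute augmented objective.
t*f(x) = 7.69*-3.18 = -24.4542
Total = -24.4542 - 5.6632 = -30.1174


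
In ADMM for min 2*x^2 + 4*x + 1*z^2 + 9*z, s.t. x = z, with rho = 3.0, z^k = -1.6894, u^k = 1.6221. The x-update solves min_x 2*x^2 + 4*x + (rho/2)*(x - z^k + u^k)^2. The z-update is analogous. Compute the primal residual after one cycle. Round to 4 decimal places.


ADMM iteration with rho = 3.0, z^k = -1.6894, u^k = 1.6221
Step 1: x-update.
Minimize 2*x^2 + 4*x + (3.0/2)*(x + 1.6894 + 1.6221)^2
FOC: (2*2 + 3.0)*x = -4 + 3.0*(-1.6894 - 1.6221)
x^{k+1} = -1.9906
Step 2: z-update.
Minimize 1*z^2 + 9*z + (3.0/2)*(-1.9906 - z + 1.6221)^2
FOC: (2*1 + 3.0)*z = -9 + 3.0*(-1.9906 + 1.6221)
z^{k+1} = -2.0211
Step 3: u-update.
u^{k+1} = 1.6221 - 1.9906 + 2.0211 = 1.6526
Step 4: Primal residual = |-1.9906 + 2.0211| = 0.0305


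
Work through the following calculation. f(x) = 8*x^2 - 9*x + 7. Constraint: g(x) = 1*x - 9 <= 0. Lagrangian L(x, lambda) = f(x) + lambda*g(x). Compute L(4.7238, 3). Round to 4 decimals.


Step 1: Evaluate f(x).
f(4.7238) = 8*4.7238^2 - 9*4.7238 + 7 = 143.0001
Step 2: Evaluate g(x).
g(4.7238) = 1*4.7238 - 9 = -4.2762
Step 3: Compute Lagrangian.
L = 143.0001 + 3*-4.2762 = 130.1715


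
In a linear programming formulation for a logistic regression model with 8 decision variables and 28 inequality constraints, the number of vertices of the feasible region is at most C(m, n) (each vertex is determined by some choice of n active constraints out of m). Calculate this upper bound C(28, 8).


Each vertex corresponds to some choice of n active constraints out of m, so the number of vertices is at most C(m, n) = m! / (n!(m-n)!).
m = 28, n = 8
Numerator: 28 * 27 * 26 * 25 * 24 * 23 * 22 * 21
Denominator: 8! = 40320
C(28, 8) = 3108105


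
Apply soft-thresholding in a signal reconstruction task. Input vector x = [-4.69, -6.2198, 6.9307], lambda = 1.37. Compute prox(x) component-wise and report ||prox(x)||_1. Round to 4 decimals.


Soft-thresholding with lambda = 1.37:
prox(-4.69) = sign(-4.69)*max(|-4.69| - 1.37, 0) = -3.32
prox(-6.2198) = sign(-6.2198)*max(|-6.2198| - 1.37, 0) = -4.8498
prox(6.9307) = sign(6.9307)*max(|6.9307| - 1.37, 0) = 5.5607
prox(x) = [-3.32, -4.8498, 5.5607]
||prox(x)||_1 = 3.32 + 4.8498 + 5.5607 = 13.7305


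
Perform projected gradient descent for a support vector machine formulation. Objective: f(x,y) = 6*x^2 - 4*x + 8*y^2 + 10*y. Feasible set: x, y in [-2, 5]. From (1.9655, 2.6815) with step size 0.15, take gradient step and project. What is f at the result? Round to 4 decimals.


Step 1: Compute gradient at (1.9655, 2.6815).
grad_x = 2*6*1.9655 - 4 = 19.586
grad_y = 2*8*2.6815 + 10 = 52.904
Step 2: Gradient step.
x_raw = 1.9655 - 0.15*19.586 = -0.9724
y_raw = 2.6815 - 0.15*52.904 = -5.2541
Step 3: Project onto [-2, 5].
x_proj = clip(-0.9724) = -0.9724
y_proj = clip(-5.2541) = -2.0
Step 4: Evaluate f.
f(-0.9724, -2.0) = 21.563


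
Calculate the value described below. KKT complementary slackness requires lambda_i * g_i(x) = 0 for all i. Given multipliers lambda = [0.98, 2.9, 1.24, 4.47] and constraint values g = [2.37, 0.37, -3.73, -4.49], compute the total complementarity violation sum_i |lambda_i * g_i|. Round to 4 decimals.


KKT complementary slackness check:
lambda_1 * g_1 = 0.98 * 2.37 = 2.3226
lambda_2 * g_2 = 2.9 * 0.37 = 1.073
lambda_3 * g_3 = 1.24 * -3.73 = -4.6252
lambda_4 * g_4 = 4.47 * -4.49 = -20.0703
Total violation = 2.3226 + 1.073 + 4.6252 + 20.0703 = 28.0911


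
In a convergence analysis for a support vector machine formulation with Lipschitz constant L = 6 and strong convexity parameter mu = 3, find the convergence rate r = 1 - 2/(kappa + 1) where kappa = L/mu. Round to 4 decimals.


Step 1: Compute the condition number.
kappa = L/mu = 6/3 = 2.0
Step 2: Compute the convergence rate.
r = 1 - 2/(kappa + 1) = 1 - 2*mu/(L + mu) = (L - mu)/(L + mu) = 3/9 = 0.3333


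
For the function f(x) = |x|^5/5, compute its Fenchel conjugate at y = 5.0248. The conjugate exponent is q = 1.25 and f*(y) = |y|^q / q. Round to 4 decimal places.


The conjugate exponent q satisfies 1/p + 1/q = 1.
p = 5, so q = 5/(5 - 1) = 1.25
|y|^q = 5.0248^1.25 = 7.5231
f*(5.0248) = 7.5231 / 1.25 = 6.0185


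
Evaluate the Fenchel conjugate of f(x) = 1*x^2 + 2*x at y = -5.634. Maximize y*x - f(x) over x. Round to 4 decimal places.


f*(y) = sup_x {y*x - a*x^2 - b*x} = sup_x {(y-b)*x - a*x^2}
FOC: (y - b) - 2a*x = 0 => x* = (y - b)/(2a)
x* = (-5.634 - 2)/(2*1) = -3.817
f*(-5.634) = (y-b)^2/(4a) = (-5.634 - 2)^2/(4*1)
= 58.278/4 = 14.5695


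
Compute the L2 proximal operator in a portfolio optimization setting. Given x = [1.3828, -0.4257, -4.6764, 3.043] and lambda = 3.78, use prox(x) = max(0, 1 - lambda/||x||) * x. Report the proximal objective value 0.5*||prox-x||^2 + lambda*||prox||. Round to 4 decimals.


Step 1: Compute ||x||.
||x|| = 5.7638
Step 2: Compute scaling factor.
scale = max(0, 1 - 3.78/5.7638) = 0.3442
Step 3: prox(x) = [0.4759, -0.1465, -1.6096, 1.0474]
||prox(x)|| = 1.9838
Step 4: Proximal objective.
0.5*||prox-x||^2 = 7.1442
lambda*||prox|| = 7.4988
Total = 14.6431


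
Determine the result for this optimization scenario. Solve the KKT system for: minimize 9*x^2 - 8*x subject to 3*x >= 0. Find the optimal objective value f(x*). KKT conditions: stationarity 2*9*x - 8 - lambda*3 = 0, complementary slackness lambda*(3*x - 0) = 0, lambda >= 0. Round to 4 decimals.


Step 1: Try lambda = 0 (constraint inactive).
Stationarity: 2*9*x - 8 = 0
x* = 8/(2*9) = 4/9 = 0.4444 (rounded; the exact value 4/9 is used below)
Check constraint: 3*0.4444 = 1.3332 >= 0 -- satisfied.
Step 2: Compute optimal value.
f(x*) = 9*(4/9)^2 - 8*(4/9) = -1.7778


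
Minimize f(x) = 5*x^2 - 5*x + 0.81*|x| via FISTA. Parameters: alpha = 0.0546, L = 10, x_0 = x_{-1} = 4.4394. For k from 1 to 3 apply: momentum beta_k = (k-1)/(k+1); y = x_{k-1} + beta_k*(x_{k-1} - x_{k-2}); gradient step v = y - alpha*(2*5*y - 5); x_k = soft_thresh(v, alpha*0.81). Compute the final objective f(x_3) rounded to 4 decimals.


FISTA on f(x) = 5*x^2 - 5*x + 0.81*|x|
L = 10, alpha = 0.0546
Iteration 1: beta = 0.0, y = 4.4394 + 0.0*(4.4394 - 4.4394) = 4.4394
  grad(y) = 39.394, v = y - alpha*grad = 2.2885
  prox(v) = soft_thresh(2.2885, 0.0442) = 2.2443
Iteration 2: beta = 0.3333, y = 2.2443 + 0.3333*(2.2443 - 4.4394) = 1.5125
  grad(y) = 10.1255, v = y - alpha*grad = 0.9597
  prox(v) = soft_thresh(0.9597, 0.0442) = 0.9155
Iteration 3: beta = 0.5, y = 0.9155 + 0.5*(0.9155 - 2.2443) = 0.2511
  grad(y) = -2.4892, v = y - alpha*grad = 0.387
  prox(v) = soft_thresh(0.387, 0.0442) = 0.3428
f(x_3) = 5*0.3428^2 - 5*0.3428 + 0.81*|0.3428| = -0.8487


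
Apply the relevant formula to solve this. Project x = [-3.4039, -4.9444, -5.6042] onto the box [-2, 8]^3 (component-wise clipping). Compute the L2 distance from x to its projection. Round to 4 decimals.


Project each component onto [-2, 8].
clip(-3.4039) = -2.0, clip(-4.9444) = -2.0, clip(-5.6042) = -2.0
Projection = [-2.0, -2.0, -2.0]
Squared diffs: [1.9709, 8.6695, 12.9903]
Distance = sqrt(23.6307) = 4.8611


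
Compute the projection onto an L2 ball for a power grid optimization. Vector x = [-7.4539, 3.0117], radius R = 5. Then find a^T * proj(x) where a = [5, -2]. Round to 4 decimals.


Step 1: Compute ||x|| (intermediates to 6 decimals).
||x|| = sqrt((-7.4539)^2 + 3.0117^2) = 8.039338
Step 2: Project.
Since ||x|| > R, scale = R/||x|| = 5/8.039338 = 0.621942, proj(x) = scale * x
proj(x) = [-4.635893, 1.873103]
Step 3: Dot product.
a^T * proj(x) = 5*(-4.635893) - 2*1.873103 = -26.9257


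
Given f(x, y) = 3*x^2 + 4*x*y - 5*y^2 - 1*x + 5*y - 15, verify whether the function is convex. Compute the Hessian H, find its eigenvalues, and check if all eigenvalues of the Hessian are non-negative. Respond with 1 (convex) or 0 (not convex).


The Hessian of f(x,y) = 3*x^2 + 4*x*y - 5*y^2 - 1*x + 5*y - 15 is:
H = [[6, 4], [4, -10]]
Trace = 6 - 10 = -4
Determinant = 6*-10 - (4)^2 = -76
Discriminant = (-4)^2 - 4*-76 = 320.0
Eigenvalues: lambda_1 = -10.9443, lambda_2 = 6.9443
The function is not convex.

0


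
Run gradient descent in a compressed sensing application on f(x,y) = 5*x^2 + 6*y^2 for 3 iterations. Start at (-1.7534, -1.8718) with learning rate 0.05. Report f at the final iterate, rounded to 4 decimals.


Gradient descent on f(x,y) = 5*x^2 + 6*y^2.
Starting point: (-1.7534, -1.8718), alpha = 0.05
Step 1: grad_x = 2*5*-1.7534 = -17.534, grad_y = 2*6*-1.8718 = -22.4616
  x_1 = -1.7534 - 0.05*-17.534 = -0.8767
  y_1 = -1.8718 - 0.05*-22.4616 = -0.7487
Step 2: grad_x = 2*5*-0.8767 = -8.767, grad_y = 2*6*-0.7487 = -8.9846
  x_2 = -0.8767 - 0.05*-8.767 = -0.4384
  y_2 = -0.7487 - 0.05*-8.9846 = -0.2995
Step 3: grad_x = 2*5*-0.4384 = -4.3835, grad_y = 2*6*-0.2995 = -3.5939
  x_3 = -0.4384 - 0.05*-4.3835 = -0.2192
  y_3 = -0.2995 - 0.05*-3.5939 = -0.1198
f(-0.2192, -0.1198) = 5*(-0.2192)^2 + 6*(-0.1198)^2 = 0.3263


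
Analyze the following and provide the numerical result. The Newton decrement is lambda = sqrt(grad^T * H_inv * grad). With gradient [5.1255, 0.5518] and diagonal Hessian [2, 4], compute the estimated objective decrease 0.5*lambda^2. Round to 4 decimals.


Step 1: H is diagonal, so H^(-1) * g = [2.5628, 0.138].
Step 2: g^T H^(-1) g = sum_i g_i^2 / H_ii
  = (5.1255)^2/2 + (0.5518)^2/4
  = 13.1354 + 0.0761 = 13.2115
Step 3: Objective decrease = 0.5 * g^T H^(-1) g = 6.6057


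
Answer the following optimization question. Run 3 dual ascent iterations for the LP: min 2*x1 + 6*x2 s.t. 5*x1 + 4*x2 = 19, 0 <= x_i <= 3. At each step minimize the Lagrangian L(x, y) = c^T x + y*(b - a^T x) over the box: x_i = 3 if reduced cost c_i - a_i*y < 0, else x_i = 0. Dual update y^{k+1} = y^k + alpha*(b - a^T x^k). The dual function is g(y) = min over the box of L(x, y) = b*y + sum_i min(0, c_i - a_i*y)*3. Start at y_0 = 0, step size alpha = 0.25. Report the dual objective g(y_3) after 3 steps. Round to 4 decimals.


Dual ascent for LP: min 2*x1 + 6*x2, 5*x1 + 4*x2 = 19, 0 <= x_i <= 3
Step 1: y^k = 0.0, reduced costs: (2.0, 6.0)
  x^k = (0.0, 0.0), subgradient = b - a^T x = 19.0
  y^{k+1} = 0.0 + 0.25*19.0 = 4.75
Step 2: y^k = 4.75, reduced costs: (-21.75, -13.0)
  x^k = (3.0, 3.0), subgradient = b - a^T x = -8.0
  y^{k+1} = 4.75 + 0.25*-8.0 = 2.75
Step 3: y^k = 2.75, reduced costs: (-11.75, -5.0)
  x^k = (3.0, 3.0), subgradient = b - a^T x = -8.0
  y^{k+1} = 2.75 + 0.25*-8.0 = 0.75
Dual objective at y_3 = 0.75: reduced costs (-1.75, 3.0), box minimizer x = (3.0, 0.0)
g(y_3) = b*y + (c1 - a1*y)*x1 + (c2 - a2*y)*x2 = 19*0.75 + (-1.75)*3.0 + 3.0*0.0 = 14.25 - 5.25 + 0.0 = 9.0


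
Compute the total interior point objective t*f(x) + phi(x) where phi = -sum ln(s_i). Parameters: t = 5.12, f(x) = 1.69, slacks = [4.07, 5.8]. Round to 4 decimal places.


Step 1: Compute log-barrier.
ln values: [1.4036, 1.7579]
phi = -(1.4036 + 1.7579) = -3.1615
Step 2: Compute augmented objective.
t*f(x) = 5.12*1.69 = 8.6528
Total = 8.6528 - 3.1615 = 5.4913


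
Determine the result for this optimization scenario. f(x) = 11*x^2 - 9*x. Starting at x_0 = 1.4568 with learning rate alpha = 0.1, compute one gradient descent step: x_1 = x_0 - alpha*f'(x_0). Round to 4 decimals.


We compute the gradient at x_0 and apply the update.
f'(x) = 22*x - 9
f'(1.4568) = 22*1.4568 - 9 = 23.0496
x_1 = 1.4568 - 0.1*23.0496 = -0.8482


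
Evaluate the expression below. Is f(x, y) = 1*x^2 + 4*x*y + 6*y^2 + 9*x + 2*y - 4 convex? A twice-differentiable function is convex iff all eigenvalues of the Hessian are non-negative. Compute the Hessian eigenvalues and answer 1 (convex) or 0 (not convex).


The Hessian of f(x,y) = 1*x^2 + 4*x*y + 6*y^2 + 9*x + 2*y - 4 is:
H = [[2, 4], [4, 12]]
Trace = 2 + 12 = 14
Determinant = 2*12 - (4)^2 = 8
Discriminant = (14)^2 - 4*8 = 164.0
Eigenvalues: lambda_1 = 0.5969, lambda_2 = 13.4031
The function is convex.

1


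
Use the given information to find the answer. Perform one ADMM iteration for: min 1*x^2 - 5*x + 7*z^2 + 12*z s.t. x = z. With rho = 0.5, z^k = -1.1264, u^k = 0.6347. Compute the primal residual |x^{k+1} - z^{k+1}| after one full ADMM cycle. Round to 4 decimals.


ADMM iteration with rho = 0.5, z^k = -1.1264, u^k = 0.6347
Step 1: x-update.
Minimize 1*x^2 - 5*x + (0.5/2)*(x + 1.1264 + 0.6347)^2
FOC: (2*1 + 0.5)*x = 5 + 0.5*(-1.1264 - 0.6347)
x^{k+1} = 1.6478
Step 2: z-update.
Minimize 7*z^2 + 12*z + (0.5/2)*(1.6478 - z + 0.6347)^2
FOC: (2*7 + 0.5)*z = -12 + 0.5*(1.6478 + 0.6347)
z^{k+1} = -0.7489
Step 3: u-update.
u^{k+1} = 0.6347 + 1.6478 + 0.7489 = 3.0314
Step 4: Primal residual = |1.6478 + 0.7489| = 2.3967


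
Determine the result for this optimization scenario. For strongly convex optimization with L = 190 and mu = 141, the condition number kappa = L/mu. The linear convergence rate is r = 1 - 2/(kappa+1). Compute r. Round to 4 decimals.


Step 1: Compute the condition number.
kappa = L/mu = 190/141 = 1.3475
Step 2: Compute the convergence rate.
r = 1 - 2/(kappa + 1) = 1 - 2*mu/(L + mu) = (L - mu)/(L + mu) = 49/331 = 0.148


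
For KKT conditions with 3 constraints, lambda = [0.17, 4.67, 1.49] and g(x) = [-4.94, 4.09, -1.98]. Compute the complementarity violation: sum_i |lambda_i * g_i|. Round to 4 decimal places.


KKT complementary slackness check:
lambda_1 * g_1 = 0.17 * -4.94 = -0.8398
lambda_2 * g_2 = 4.67 * 4.09 = 19.1003
lambda_3 * g_3 = 1.49 * -1.98 = -2.9502
Total violation = 0.8398 + 19.1003 + 2.9502 = 22.8903


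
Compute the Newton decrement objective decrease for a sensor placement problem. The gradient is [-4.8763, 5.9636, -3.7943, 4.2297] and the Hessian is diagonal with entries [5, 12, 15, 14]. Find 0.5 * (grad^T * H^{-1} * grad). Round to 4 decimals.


Step 1: H is diagonal, so H^(-1) * g = [-0.9753, 0.497, -0.253, 0.3021].
Step 2: g^T H^(-1) g = sum_i g_i^2 / H_ii
  = (-4.8763)^2/5 + (5.9636)^2/12 + (-3.7943)^2/15 + (4.2297)^2/14
  = 4.7557 + 2.9637 + 0.9598 + 1.2779 = 9.957
Step 3: Objective decrease = 0.5 * g^T H^(-1) g = 4.9785


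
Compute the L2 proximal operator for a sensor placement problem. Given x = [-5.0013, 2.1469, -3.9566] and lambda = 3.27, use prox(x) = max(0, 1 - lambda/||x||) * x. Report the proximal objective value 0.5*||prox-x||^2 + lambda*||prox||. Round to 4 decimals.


Step 1: Compute ||x||.
||x|| = 6.7288
Step 2: Compute scaling factor.
scale = max(0, 1 - 3.27/6.7288) = 0.514
Step 3: prox(x) = [-2.5708, 1.1036, -2.0338]
||prox(x)|| = 3.4588
Step 4: Proximal objective.
0.5*||prox-x||^2 = 5.3465
lambda*||prox|| = 11.3103
Total = 16.6568


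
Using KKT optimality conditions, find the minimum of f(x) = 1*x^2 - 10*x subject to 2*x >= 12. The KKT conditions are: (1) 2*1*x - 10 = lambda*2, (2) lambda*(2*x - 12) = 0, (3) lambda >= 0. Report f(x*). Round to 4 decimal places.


Step 1: Try lambda = 0 (constraint inactive).
x_unc = 10/(2*1) = 5.0
Check: 2*5.0 = 10.0 < 12 -- violated!
Step 2: Constraint must be active: 2*x = 12
x* = 12/2 = 6.0
lambda = (2*1*6.0 - 10)/2 = 1.0
Step 3: Compute optimal value.
f(x*) = 1*6.0^2 - 10*6.0 = -24.0


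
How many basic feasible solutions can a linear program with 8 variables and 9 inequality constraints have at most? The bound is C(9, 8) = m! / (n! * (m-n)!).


Each vertex corresponds to some choice of n active constraints out of m, so the number of vertices is at most C(m, n) = m! / (n!(m-n)!).
m = 9, n = 8
Numerator: 9 * 8 * 7 * 6 * 5 * 4 * 3 * 2
Denominator: 8! = 40320
C(9, 8) = 9


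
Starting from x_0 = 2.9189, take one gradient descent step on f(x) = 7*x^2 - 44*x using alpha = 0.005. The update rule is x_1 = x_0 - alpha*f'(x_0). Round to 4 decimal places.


We compute the gradient at x_0 and apply the update.
f'(x) = 14*x - 44
f'(2.9189) = 14*2.9189 - 44 = -3.1354
x_1 = 2.9189 - 0.005*-3.1354 = 2.9346


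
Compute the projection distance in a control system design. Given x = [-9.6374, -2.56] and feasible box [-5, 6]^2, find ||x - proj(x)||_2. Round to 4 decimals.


Project each component onto [-5, 6].
clip(-9.6374) = -5.0, clip(-2.56) = -2.56
Projection = [-5.0, -2.56]
Squared diffs: [21.5055, 0.0]
Distance = sqrt(21.5055) = 4.6374


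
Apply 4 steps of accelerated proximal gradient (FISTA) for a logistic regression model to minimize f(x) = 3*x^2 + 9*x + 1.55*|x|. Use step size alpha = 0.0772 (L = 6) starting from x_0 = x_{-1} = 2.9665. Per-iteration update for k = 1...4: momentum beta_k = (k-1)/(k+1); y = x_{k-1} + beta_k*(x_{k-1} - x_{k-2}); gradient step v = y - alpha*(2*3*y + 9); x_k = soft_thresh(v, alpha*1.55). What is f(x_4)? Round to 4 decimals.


FISTA on f(x) = 3*x^2 + 9*x + 1.55*|x|
L = 6, alpha = 0.0772
Iteration 1: beta = 0.0, y = 2.9665 + 0.0*(2.9665 - 2.9665) = 2.9665
  grad(y) = 26.799, v = y - alpha*grad = 0.8976
  prox(v) = soft_thresh(0.8976, 0.1197) = 0.778
Iteration 2: beta = 0.3333, y = 0.778 + 0.3333*(0.778 - 2.9665) = 0.0484
  grad(y) = 9.2907, v = y - alpha*grad = -0.6688
  prox(v) = soft_thresh(-0.6688, 0.1197) = -0.5491
Iteration 3: beta = 0.5, y = -0.5491 + 0.5*(-0.5491 - 0.778) = -1.2127
  grad(y) = 1.7239, v = y - alpha*grad = -1.3458
  prox(v) = soft_thresh(-1.3458, 0.1197) = -1.2261
Iteration 4: beta = 0.6, y = -1.2261 + 0.6*(-1.2261 + 0.5491) = -1.6323
  grad(y) = -0.7937, v = y - alpha*grad = -1.571
  prox(v) = soft_thresh(-1.571, 0.1197) = -1.4514
f(x_4) = 3*(-1.4514)^2 + 9*(-1.4514) + 1.55*|-1.4514| = -4.4933


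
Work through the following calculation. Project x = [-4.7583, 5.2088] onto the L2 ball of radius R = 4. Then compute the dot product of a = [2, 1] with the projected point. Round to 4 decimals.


Step 1: Compute ||x|| (intermediates to 6 decimals).
||x|| = sqrt((-4.7583)^2 + 5.2088^2) = 7.054999
Step 2: Project.
Since ||x|| > R, scale = R/||x|| = 4/7.054999 = 0.566974, proj(x) = scale * x
proj(x) = [-2.697832, 2.953254]
Step 3: Dot product.
a^T * proj(x) = 2*(-2.697832) + 1*2.953254 = -2.4424


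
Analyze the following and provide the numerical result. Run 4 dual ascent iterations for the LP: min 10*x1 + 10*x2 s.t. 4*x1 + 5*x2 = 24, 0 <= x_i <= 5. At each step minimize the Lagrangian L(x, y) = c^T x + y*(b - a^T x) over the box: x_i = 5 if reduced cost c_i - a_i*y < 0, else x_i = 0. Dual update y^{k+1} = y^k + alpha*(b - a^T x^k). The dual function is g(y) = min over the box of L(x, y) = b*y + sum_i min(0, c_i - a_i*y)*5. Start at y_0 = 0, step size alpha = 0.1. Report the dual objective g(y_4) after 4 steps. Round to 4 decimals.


Dual ascent for LP: min 10*x1 + 10*x2, 4*x1 + 5*x2 = 24, 0 <= x_i <= 5
Step 1: y^k = 0.0, reduced costs: (10.0, 10.0)
  x^k = (0.0, 0.0), subgradient = b - a^T x = 24.0
  y^{k+1} = 0.0 + 0.1*24.0 = 2.4
Step 2: y^k = 2.4, reduced costs: (0.4, -2.0)
  x^k = (0.0, 5.0), subgradient = b - a^T x = -1.0
  y^{k+1} = 2.4 + 0.1*-1.0 = 2.3
Step 3: y^k = 2.3, reduced costs: (0.8, -1.5)
  x^k = (0.0, 5.0), subgradient = b - a^T x = -1.0
  y^{k+1} = 2.3 + 0.1*-1.0 = 2.2
Step 4: y^k = 2.2, reduced costs: (1.2, -1.0)
  x^k = (0.0, 5.0), subgradient = b - a^T x = -1.0
  y^{k+1} = 2.2 + 0.1*-1.0 = 2.1
Dual objective at y_4 = 2.1: reduced costs (1.6, -0.5), box minimizer x = (0.0, 5.0)
g(y_4) = b*y + (c1 - a1*y)*x1 + (c2 - a2*y)*x2 = 24*2.1 + 1.6*0.0 + (-0.5)*5.0 = 50.4 + 0.0 - 2.5 = 47.9


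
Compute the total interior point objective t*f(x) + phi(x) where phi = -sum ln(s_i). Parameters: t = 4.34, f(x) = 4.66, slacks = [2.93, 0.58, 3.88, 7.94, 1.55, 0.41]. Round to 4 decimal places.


Step 1: Compute log-barrier.
ln values: [1.075, -0.5447, 1.3558, 2.0719, 0.4383, -0.8916]
phi = -(1.075 - 0.5447 + 1.3558 + 2.0719 + 0.4383 - 0.8916) = -3.5047
Step 2: Compute augmented objective.
t*f(x) = 4.34*4.66 = 20.2244
Total = 20.2244 - 3.5047 = 16.7197


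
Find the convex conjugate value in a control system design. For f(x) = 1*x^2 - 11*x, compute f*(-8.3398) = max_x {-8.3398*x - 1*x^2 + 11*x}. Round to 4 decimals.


f*(y) = sup_x {y*x - a*x^2 - b*x} = sup_x {(y-b)*x - a*x^2}
FOC: (y - b) - 2a*x = 0 => x* = (y - b)/(2a)
x* = (-8.3398 + 11)/(2*1) = 1.3301
f*(-8.3398) = (y-b)^2/(4a) = (-8.3398 + 11)^2/(4*1)
= 7.0767/4 = 1.7692


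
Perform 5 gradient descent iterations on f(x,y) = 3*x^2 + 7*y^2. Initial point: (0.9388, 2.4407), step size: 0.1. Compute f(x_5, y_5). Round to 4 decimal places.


Gradient descent on f(x,y) = 3*x^2 + 7*y^2.
Starting point: (0.9388, 2.4407), alpha = 0.1
Step 1: grad_x = 2*3*0.9388 = 5.6328, grad_y = 2*7*2.4407 = 34.1698
  x_1 = 0.9388 - 0.1*5.6328 = 0.3755
  y_1 = 2.4407 - 0.1*34.1698 = -0.9763
Step 2: grad_x = 2*3*0.3755 = 2.2531, grad_y = 2*7*-0.9763 = -13.6679
  x_2 = 0.3755 - 0.1*2.2531 = 0.1502
  y_2 = -0.9763 - 0.1*-13.6679 = 0.3905
Step 3: grad_x = 2*3*0.1502 = 0.9012, grad_y = 2*7*0.3905 = 5.4672
  x_3 = 0.1502 - 0.1*0.9012 = 0.0601
  y_3 = 0.3905 - 0.1*5.4672 = -0.1562
Step 4: grad_x = 2*3*0.0601 = 0.3605, grad_y = 2*7*-0.1562 = -2.1869
  x_4 = 0.0601 - 0.1*0.3605 = 0.024
  y_4 = -0.1562 - 0.1*-2.1869 = 0.0625
Step 5: grad_x = 2*3*0.024 = 0.1442, grad_y = 2*7*0.0625 = 0.8747
  x_5 = 0.024 - 0.1*0.1442 = 0.0096
  y_5 = 0.0625 - 0.1*0.8747 = -0.025
f(0.0096, -0.025) = 3*0.0096^2 + 7*(-0.025)^2 = 0.0046


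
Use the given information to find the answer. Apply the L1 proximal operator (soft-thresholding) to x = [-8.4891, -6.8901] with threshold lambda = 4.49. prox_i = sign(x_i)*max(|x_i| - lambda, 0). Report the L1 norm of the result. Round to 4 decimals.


Soft-thresholding with lambda = 4.49:
prox(-8.4891) = sign(-8.4891)*max(|-8.4891| - 4.49, 0) = -3.9991
prox(-6.8901) = sign(-6.8901)*max(|-6.8901| - 4.49, 0) = -2.4001
prox(x) = [-3.9991, -2.4001]
||prox(x)||_1 = 3.9991 + 2.4001 = 6.3992


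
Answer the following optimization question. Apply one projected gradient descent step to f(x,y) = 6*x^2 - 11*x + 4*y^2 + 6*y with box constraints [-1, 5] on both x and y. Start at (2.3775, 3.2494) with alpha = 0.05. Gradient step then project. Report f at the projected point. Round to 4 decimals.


Step 1: Compute gradient at (2.3775, 3.2494).
grad_x = 2*6*2.3775 - 11 = 17.53
grad_y = 2*4*3.2494 + 6 = 31.9952
Step 2: Gradient step.
x_raw = 2.3775 - 0.05*17.53 = 1.501
y_raw = 3.2494 - 0.05*31.9952 = 1.6496
Step 3: Project onto [-1, 5].
x_proj = clip(1.501) = 1.501
y_proj = clip(1.6496) = 1.6496
Step 4: Evaluate f.
f(1.501, 1.6496) = 17.7901


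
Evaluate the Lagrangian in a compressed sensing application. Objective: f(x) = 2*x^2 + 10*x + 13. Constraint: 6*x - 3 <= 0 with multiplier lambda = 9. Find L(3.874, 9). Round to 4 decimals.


Step 1: Evaluate f(x).
f(3.874) = 2*3.874^2 + 10*3.874 + 13 = 81.7558
Step 2: Evaluate g(x).
g(3.874) = 6*3.874 - 3 = 20.244
Step 3: Compute Lagrangian.
L = 81.7558 + 9*20.244 = 263.9518


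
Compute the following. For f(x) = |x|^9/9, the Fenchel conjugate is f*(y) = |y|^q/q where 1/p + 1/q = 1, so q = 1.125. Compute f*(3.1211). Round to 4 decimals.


The conjugate exponent q satisfies 1/p + 1/q = 1.
p = 9, so q = 9/(9 - 1) = 1.125
|y|^q = 3.1211^1.125 = 3.5983
f*(3.1211) = 3.5983 / 1.125 = 3.1985


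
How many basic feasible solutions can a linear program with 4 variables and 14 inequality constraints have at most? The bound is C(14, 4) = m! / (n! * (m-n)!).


Each vertex corresponds to some choice of n active constraints out of m, so the number of vertices is at most C(m, n) = m! / (n!(m-n)!).
m = 14, n = 4
Numerator: 14 * 13 * 12 * 11
Denominator: 4! = 24
C(14, 4) = 1001


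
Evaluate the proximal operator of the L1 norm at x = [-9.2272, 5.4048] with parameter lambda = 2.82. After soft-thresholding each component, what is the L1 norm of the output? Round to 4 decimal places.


Soft-thresholding with lambda = 2.82:
prox(-9.2272) = sign(-9.2272)*max(|-9.2272| - 2.82, 0) = -6.4072
prox(5.4048) = sign(5.4048)*max(|5.4048| - 2.82, 0) = 2.5848
prox(x) = [-6.4072, 2.5848]
||prox(x)||_1 = 6.4072 + 2.5848 = 8.992


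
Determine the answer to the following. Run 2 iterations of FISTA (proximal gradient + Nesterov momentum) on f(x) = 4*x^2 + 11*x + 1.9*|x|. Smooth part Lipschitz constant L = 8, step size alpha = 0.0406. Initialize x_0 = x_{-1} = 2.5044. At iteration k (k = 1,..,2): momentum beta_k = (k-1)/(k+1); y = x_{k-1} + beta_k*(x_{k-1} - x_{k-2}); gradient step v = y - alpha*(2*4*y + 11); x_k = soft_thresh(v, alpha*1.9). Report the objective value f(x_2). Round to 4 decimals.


FISTA on f(x) = 4*x^2 + 11*x + 1.9*|x|
L = 8, alpha = 0.0406
Iteration 1: beta = 0.0, y = 2.5044 + 0.0*(2.5044 - 2.5044) = 2.5044
  grad(y) = 31.0352, v = y - alpha*grad = 1.2444
  prox(v) = soft_thresh(1.2444, 0.0771) = 1.1672
Iteration 2: beta = 0.3333, y = 1.1672 + 0.3333*(1.1672 - 2.5044) = 0.7215
  grad(y) = 16.7721, v = y - alpha*grad = 0.0406
  prox(v) = soft_thresh(0.0406, 0.0771) = 0.0
f(x_2) = 4*0.0^2 + 11*0.0 + 1.9*|0.0| = 0.0


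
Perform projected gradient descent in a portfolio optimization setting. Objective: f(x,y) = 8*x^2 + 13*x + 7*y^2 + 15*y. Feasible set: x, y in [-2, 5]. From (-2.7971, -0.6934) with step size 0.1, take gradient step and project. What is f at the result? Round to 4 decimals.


Step 1: Compute gradient at (-2.7971, -0.6934).
grad_x = 2*8*-2.7971 + 13 = -31.7536
grad_y = 2*7*-0.6934 + 15 = 5.2924
Step 2: Gradient step.
x_raw = -2.7971 - 0.1*-31.7536 = 0.3783
y_raw = -0.6934 - 0.1*5.2924 = -1.2226
Step 3: Project onto [-2, 5].
x_proj = clip(0.3783) = 0.3783
y_proj = clip(-1.2226) = -1.2226
Step 4: Evaluate f.
f(0.3783, -1.2226) = -1.8136


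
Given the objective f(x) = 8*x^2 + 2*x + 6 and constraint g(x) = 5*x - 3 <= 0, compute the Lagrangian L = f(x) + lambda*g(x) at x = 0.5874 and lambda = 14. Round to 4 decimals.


Step 1: Evaluate f(x).
f(0.5874) = 8*0.5874^2 + 2*0.5874 + 6 = 9.9351
Step 2: Evaluate g(x).
g(0.5874) = 5*0.5874 - 3 = -0.063
Step 3: Compute Lagrangian.
L = 9.9351 + 14*-0.063 = 9.0531


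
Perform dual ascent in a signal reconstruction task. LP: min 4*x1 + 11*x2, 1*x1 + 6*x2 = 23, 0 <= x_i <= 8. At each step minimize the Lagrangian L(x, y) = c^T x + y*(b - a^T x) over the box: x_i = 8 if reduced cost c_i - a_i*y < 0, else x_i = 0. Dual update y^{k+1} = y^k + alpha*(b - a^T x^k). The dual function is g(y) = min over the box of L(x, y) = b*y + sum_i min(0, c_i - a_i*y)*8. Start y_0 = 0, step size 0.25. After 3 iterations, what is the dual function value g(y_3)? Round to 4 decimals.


Dual ascent for LP: min 4*x1 + 11*x2, 1*x1 + 6*x2 = 23, 0 <= x_i <= 8
Step 1: y^k = 0.0, reduced costs: (4.0, 11.0)
  x^k = (0.0, 0.0), subgradient = b - a^T x = 23.0
  y^{k+1} = 0.0 + 0.25*23.0 = 5.75
Step 2: y^k = 5.75, reduced costs: (-1.75, -23.5)
  x^k = (8.0, 8.0), subgradient = b - a^T x = -33.0
  y^{k+1} = 5.75 + 0.25*-33.0 = -2.5
Step 3: y^k = -2.5, reduced costs: (6.5, 26.0)
  x^k = (0.0, 0.0), subgradient = b - a^T x = 23.0
  y^{k+1} = -2.5 + 0.25*23.0 = 3.25
Dual objective at y_3 = 3.25: reduced costs (0.75, -8.5), box minimizer x = (0.0, 8.0)
g(y_3) = b*y + (c1 - a1*y)*x1 + (c2 - a2*y)*x2 = 23*3.25 + 0.75*0.0 + (-8.5)*8.0 = 74.75 + 0.0 - 68.0 = 6.75


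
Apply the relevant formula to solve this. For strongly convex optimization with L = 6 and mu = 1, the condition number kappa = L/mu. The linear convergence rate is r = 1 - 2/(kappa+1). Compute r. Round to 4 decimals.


Step 1: Compute the condition number.
kappa = L/mu = 6/1 = 6.0
Step 2: Compute the convergence rate.
r = 1 - 2/(kappa + 1) = 1 - 2*mu/(L + mu) = (L - mu)/(L + mu) = 5/7 = 0.7143


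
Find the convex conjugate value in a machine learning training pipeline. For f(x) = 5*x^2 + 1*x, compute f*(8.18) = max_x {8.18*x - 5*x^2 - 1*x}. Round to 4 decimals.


f*(y) = sup_x {y*x - a*x^2 - b*x} = sup_x {(y-b)*x - a*x^2}
FOC: (y - b) - 2a*x = 0 => x* = (y - b)/(2a)
x* = (8.18 - 1)/(2*5) = 0.718
f*(8.18) = (y-b)^2/(4a) = (8.18 - 1)^2/(4*5)
= 51.5524/20 = 2.5776


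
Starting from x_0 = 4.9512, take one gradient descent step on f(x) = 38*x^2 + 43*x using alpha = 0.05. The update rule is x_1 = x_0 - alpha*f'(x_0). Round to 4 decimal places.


We compute the gradient at x_0 and apply the update.
f'(x) = 76*x + 43
f'(4.9512) = 76*4.9512 + 43 = 419.2912
x_1 = 4.9512 - 0.05*419.2912 = -16.0134


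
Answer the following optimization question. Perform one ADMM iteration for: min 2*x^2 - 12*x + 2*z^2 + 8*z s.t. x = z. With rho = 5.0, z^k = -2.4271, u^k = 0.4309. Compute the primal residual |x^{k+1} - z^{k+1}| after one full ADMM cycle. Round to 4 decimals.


ADMM iteration with rho = 5.0, z^k = -2.4271, u^k = 0.4309
Step 1: x-update.
Minimize 2*x^2 - 12*x + (5.0/2)*(x + 2.4271 + 0.4309)^2
FOC: (2*2 + 5.0)*x = 12 + 5.0*(-2.4271 - 0.4309)
x^{k+1} = -0.2544
Step 2: z-update.
Minimize 2*z^2 + 8*z + (5.0/2)*(-0.2544 - z + 0.4309)^2
FOC: (2*2 + 5.0)*z = -8 + 5.0*(-0.2544 + 0.4309)
z^{k+1} = -0.7909
Step 3: u-update.
u^{k+1} = 0.4309 - 0.2544 + 0.7909 = 0.9673
Step 4: Primal residual = |-0.2544 + 0.7909| = 0.5364


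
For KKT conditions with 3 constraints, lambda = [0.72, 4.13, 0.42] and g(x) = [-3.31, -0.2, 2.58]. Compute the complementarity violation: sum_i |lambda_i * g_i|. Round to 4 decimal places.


KKT complementary slackness check:
lambda_1 * g_1 = 0.72 * -3.31 = -2.3832
lambda_2 * g_2 = 4.13 * -0.2 = -0.826
lambda_3 * g_3 = 0.42 * 2.58 = 1.0836
Total violation = 2.3832 + 0.826 + 1.0836 = 4.2928


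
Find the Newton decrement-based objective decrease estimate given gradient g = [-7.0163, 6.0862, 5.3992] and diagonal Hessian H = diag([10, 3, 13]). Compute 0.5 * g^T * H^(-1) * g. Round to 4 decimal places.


Step 1: H is diagonal, so H^(-1) * g = [-0.7016, 2.0287, 0.4153].
Step 2: g^T H^(-1) g = sum_i g_i^2 / H_ii
  = (-7.0163)^2/10 + (6.0862)^2/3 + (5.3992)^2/13
  = 4.9228 + 12.3473 + 2.2424 = 19.5125
Step 3: Objective decrease = 0.5 * g^T H^(-1) g = 9.7563


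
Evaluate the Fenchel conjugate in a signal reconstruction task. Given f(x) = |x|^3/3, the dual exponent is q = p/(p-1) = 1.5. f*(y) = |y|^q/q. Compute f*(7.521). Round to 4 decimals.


The conjugate exponent q satisfies 1/p + 1/q = 1.
p = 3, so q = 3/(3 - 1) = 1.5
|y|^q = 7.521^1.5 = 20.6259
f*(7.521) = 20.6259 / 1.5 = 13.7506


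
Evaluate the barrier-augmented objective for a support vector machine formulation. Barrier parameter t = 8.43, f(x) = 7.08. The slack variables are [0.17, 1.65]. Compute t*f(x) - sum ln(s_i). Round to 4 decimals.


Step 1: Compute log-barrier.
ln values: [-1.772, 0.5008]
phi = -(-1.772 + 0.5008) = 1.2712
Step 2: Compute augmented objective.
t*f(x) = 8.43*7.08 = 59.6844
Total = 59.6844 + 1.2712 = 60.9556


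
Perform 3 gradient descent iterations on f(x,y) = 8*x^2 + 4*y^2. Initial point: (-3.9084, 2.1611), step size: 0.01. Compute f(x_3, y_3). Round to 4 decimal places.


Gradient descent on f(x,y) = 8*x^2 + 4*y^2.
Starting point: (-3.9084, 2.1611), alpha = 0.01
Step 1: grad_x = 2*8*-3.9084 = -62.5344, grad_y = 2*4*2.1611 = 17.2888
  x_1 = -3.9084 - 0.01*-62.5344 = -3.2831
  y_1 = 2.1611 - 0.01*17.2888 = 1.9882
Step 2: grad_x = 2*8*-3.2831 = -52.5289, grad_y = 2*4*1.9882 = 15.9057
  x_2 = -3.2831 - 0.01*-52.5289 = -2.7578
  y_2 = 1.9882 - 0.01*15.9057 = 1.8292
Step 3: grad_x = 2*8*-2.7578 = -44.1243, grad_y = 2*4*1.8292 = 14.6332
  x_3 = -2.7578 - 0.01*-44.1243 = -2.3165
  y_3 = 1.8292 - 0.01*14.6332 = 1.6828
f(-2.3165, 1.6828) = 8*(-2.3165)^2 + 4*1.6828^2 = 54.2578


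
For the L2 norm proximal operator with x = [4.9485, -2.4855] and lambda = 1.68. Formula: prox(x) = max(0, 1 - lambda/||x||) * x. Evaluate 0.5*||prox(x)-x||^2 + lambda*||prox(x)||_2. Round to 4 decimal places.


Step 1: Compute ||x||.
||x|| = 5.5376
Step 2: Compute scaling factor.
scale = max(0, 1 - 1.68/5.5376) = 0.6966
Step 3: prox(x) = [3.4472, -1.7315]
||prox(x)|| = 3.8576
Step 4: Proximal objective.
0.5*||prox-x||^2 = 1.4112
lambda*||prox|| = 6.4808
Total = 7.892


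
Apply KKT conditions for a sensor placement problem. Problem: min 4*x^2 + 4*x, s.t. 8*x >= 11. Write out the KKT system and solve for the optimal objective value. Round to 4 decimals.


Step 1: Try lambda = 0 (constraint inactive).
x_unc = -4/(2*4) = -0.5
Check: 8*-0.5 = -4.0 < 11 -- violated!
Step 2: Constraint must be active: 8*x = 11
x* = 11/8 = 1.375
lambda = (2*4*1.375 + 4)/8 = 1.875
Step 3: Compute optimal value.
f(x*) = 4*1.375^2 + 4*1.375 = 13.0625


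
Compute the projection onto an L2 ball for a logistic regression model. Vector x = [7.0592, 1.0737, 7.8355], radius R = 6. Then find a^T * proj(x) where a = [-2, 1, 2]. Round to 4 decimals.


Step 1: Compute ||x|| (intermediates to 6 decimals).
||x|| = sqrt(7.0592^2 + 1.0737^2 + 7.8355^2) = 10.600953
Step 2: Project.
Since ||x|| > R, scale = R/||x|| = 6/10.600953 = 0.565987, proj(x) = scale * x
proj(x) = [3.995415, 0.6077, 4.434791]
Step 3: Dot product.
a^T * proj(x) = -2*3.995415 + 1*0.6077 + 2*4.434791 = 1.4865


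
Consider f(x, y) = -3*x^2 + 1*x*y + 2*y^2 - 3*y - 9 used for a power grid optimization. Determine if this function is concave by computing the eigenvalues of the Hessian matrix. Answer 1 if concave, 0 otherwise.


The Hessian of f(x,y) = -3*x^2 + 1*x*y + 2*y^2 - 3*y - 9 is:
H = [[-6, 1], [1, 4]]
Trace = -6 + 4 = -2
Determinant = -6*4 - (1)^2 = -25
Discriminant = (-2)^2 - 4*-25 = 104.0
Eigenvalues: lambda_1 = -6.099, lambda_2 = 4.099
The function is not concave.

0


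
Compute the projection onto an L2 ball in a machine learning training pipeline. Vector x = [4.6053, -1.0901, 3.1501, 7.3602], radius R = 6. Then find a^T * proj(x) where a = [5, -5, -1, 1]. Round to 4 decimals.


Step 1: Compute ||x|| (intermediates to 6 decimals).
||x|| = sqrt(4.6053^2 + (-1.0901)^2 + 3.1501^2 + 7.3602^2) = 9.300149
Step 2: Project.
Since ||x|| > R, scale = R/||x|| = 6/9.300149 = 0.645151, proj(x) = scale * x
proj(x) = [2.971114, -0.703279, 2.03229, 4.74844]
Step 3: Dot product.
a^T * proj(x) = 5*2.971114 - 5*(-0.703279) - 1*2.03229 + 1*4.74844 = 21.0881


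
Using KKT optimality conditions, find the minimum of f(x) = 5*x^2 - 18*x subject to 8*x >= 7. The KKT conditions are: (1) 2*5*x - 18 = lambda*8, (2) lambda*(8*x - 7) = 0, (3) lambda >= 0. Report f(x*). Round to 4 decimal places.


Step 1: Try lambda = 0 (constraint inactive).
Stationarity: 2*5*x - 18 = 0
x* = 18/(2*5) = 1.8
Check constraint: 8*1.8 = 14.4 >= 7 -- satisfied.
Step 2: Compute optimal value.
f(x*) = 5*1.8^2 - 18*1.8 = -16.2


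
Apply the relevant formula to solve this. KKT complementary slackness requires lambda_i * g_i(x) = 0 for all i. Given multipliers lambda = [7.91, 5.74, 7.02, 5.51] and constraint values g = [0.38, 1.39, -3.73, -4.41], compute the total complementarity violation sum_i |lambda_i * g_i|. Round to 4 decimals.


KKT complementary slackness check:
lambda_1 * g_1 = 7.91 * 0.38 = 3.0058
lambda_2 * g_2 = 5.74 * 1.39 = 7.9786
lambda_3 * g_3 = 7.02 * -3.73 = -26.1846
lambda_4 * g_4 = 5.51 * -4.41 = -24.2991
Total violation = 3.0058 + 7.9786 + 26.1846 + 24.2991 = 61.4681


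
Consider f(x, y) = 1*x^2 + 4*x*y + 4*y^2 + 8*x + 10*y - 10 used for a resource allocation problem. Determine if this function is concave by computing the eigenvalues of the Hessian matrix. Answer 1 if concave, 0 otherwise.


The Hessian of f(x,y) = 1*x^2 + 4*x*y + 4*y^2 + 8*x + 10*y - 10 is:
H = [[2, 4], [4, 8]]
Trace = 2 + 8 = 10
Determinant = 2*8 - (4)^2 = 0
Discriminant = (10)^2 - 4*0 = 100.0
Eigenvalues: lambda_1 = 0.0, lambda_2 = 10.0
The function is not concave.

0


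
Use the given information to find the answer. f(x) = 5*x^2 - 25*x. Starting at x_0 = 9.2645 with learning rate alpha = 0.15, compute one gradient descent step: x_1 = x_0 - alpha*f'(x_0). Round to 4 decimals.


We compute the gradient at x_0 and apply the update.
f'(x) = 10*x - 25
f'(9.2645) = 10*9.2645 - 25 = 67.645
x_1 = 9.2645 - 0.15*67.645 = -0.8823


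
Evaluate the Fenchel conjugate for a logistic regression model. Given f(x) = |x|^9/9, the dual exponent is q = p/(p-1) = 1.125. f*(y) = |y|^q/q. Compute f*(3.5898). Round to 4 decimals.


The conjugate exponent q satisfies 1/p + 1/q = 1.
p = 9, so q = 9/(9 - 1) = 1.125
|y|^q = 3.5898^1.125 = 4.2117
f*(3.5898) = 4.2117 / 1.125 = 3.7437


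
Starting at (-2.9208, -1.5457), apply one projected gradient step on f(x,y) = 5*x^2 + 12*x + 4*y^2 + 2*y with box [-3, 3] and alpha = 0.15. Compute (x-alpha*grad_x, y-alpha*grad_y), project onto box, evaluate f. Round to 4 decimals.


Step 1: Compute gradient at (-2.9208, -1.5457).
grad_x = 2*5*-2.9208 + 12 = -17.208
grad_y = 2*4*-1.5457 + 2 = -10.3656
Step 2: Gradient step.
x_raw = -2.9208 - 0.15*-17.208 = -0.3396
y_raw = -1.5457 - 0.15*-10.3656 = 0.0091
Step 3: Project onto [-3, 3].
x_proj = clip(-0.3396) = -0.3396
y_proj = clip(0.0091) = 0.0091
Step 4: Evaluate f.
f(-0.3396, 0.0091) = -3.4799


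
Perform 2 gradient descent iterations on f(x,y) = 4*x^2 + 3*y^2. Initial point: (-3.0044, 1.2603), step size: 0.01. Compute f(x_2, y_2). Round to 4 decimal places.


Gradient descent on f(x,y) = 4*x^2 + 3*y^2.
Starting point: (-3.0044, 1.2603), alpha = 0.01
Step 1: grad_x = 2*4*-3.0044 = -24.0352, grad_y = 2*3*1.2603 = 7.5618
  x_1 = -3.0044 - 0.01*-24.0352 = -2.764
  y_1 = 1.2603 - 0.01*7.5618 = 1.1847
Step 2: grad_x = 2*4*-2.764 = -22.1124, grad_y = 2*3*1.1847 = 7.1081
  x_2 = -2.764 - 0.01*-22.1124 = -2.5429
  y_2 = 1.1847 - 0.01*7.1081 = 1.1136
f(-2.5429, 1.1136) = 4*(-2.5429)^2 + 3*1.1136^2 = 29.5862


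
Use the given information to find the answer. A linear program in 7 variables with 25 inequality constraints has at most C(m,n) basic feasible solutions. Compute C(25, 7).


Each vertex corresponds to some choice of n active constraints out of m, so the number of vertices is at most C(m, n) = m! / (n!(m-n)!).
m = 25, n = 7
Numerator: 25 * 24 * 23 * 22 * 21 * 20 * 19
Denominator: 7! = 5040
C(25, 7) = 480700


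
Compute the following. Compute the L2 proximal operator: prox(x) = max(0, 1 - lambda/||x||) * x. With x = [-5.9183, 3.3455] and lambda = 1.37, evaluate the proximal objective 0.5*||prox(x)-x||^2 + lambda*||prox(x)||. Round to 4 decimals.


Step 1: Compute ||x||.
||x|| = 6.7984
Step 2: Compute scaling factor.
scale = max(0, 1 - 1.37/6.7984) = 0.7985
Step 3: prox(x) = [-4.7257, 2.6713]
||prox(x)|| = 5.4284
Step 4: Proximal objective.
0.5*||prox-x||^2 = 0.9385
lambda*||prox|| = 7.4369
Total = 8.3754


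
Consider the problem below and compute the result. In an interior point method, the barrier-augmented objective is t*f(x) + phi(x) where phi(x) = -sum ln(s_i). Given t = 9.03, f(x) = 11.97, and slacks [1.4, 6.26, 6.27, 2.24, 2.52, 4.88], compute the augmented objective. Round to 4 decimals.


Step 1: Compute log-barrier.
ln values: [0.3365, 1.8342, 1.8358, 0.8065, 0.9243, 1.5851]
phi = -(0.3365 + 1.8342 + 1.8358 + 0.8065 + 0.9243 + 1.5851) = -7.3223
Step 2: Compute augmented objective.
t*f(x) = 9.03*11.97 = 108.0891
Total = 108.0891 - 7.3223 = 100.7668


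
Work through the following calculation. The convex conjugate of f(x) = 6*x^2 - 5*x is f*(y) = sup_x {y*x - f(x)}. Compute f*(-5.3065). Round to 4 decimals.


f*(y) = sup_x {y*x - a*x^2 - b*x} = sup_x {(y-b)*x - a*x^2}
FOC: (y - b) - 2a*x = 0 => x* = (y - b)/(2a)
x* = (-5.3065 + 5)/(2*6) = -0.0255
f*(-5.3065) = (y-b)^2/(4a) = (-5.3065 + 5)^2/(4*6)
= 0.0939/24 = 0.0039


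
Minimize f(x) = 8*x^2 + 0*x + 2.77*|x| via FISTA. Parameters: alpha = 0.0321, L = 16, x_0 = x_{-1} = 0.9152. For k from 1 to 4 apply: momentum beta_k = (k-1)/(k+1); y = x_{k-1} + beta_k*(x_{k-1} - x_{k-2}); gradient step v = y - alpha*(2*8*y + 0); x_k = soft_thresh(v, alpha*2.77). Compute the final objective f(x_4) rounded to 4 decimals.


FISTA on f(x) = 8*x^2 + 0*x + 2.77*|x|
L = 16, alpha = 0.0321
Iteration 1: beta = 0.0, y = 0.9152 + 0.0*(0.9152 - 0.9152) = 0.9152
  grad(y) = 14.6432, v = y - alpha*grad = 0.4452
  prox(v) = soft_thresh(0.4452, 0.0889) = 0.3562
Iteration 2: beta = 0.3333, y = 0.3562 + 0.3333*(0.3562 - 0.9152) = 0.1699
  grad(y) = 2.7186, v = y - alpha*grad = 0.0826
  prox(v) = soft_thresh(0.0826, 0.0889) = 0.0
Iteration 3: beta = 0.5, y = 0.0 + 0.5*(0.0 - 0.3562) = -0.1781
  grad(y) = -2.8499, v = y - alpha*grad = -0.0866
  prox(v) = soft_thresh(-0.0866, 0.0889) = 0.0
Iteration 4: beta = 0.6, y = 0.0 + 0.6*(0.0 - 0.0) = 0.0
  grad(y) = 0.0, v = y - alpha*grad = 0.0
  prox(v) = soft_thresh(0.0, 0.0889) = 0.0
f(x_4) = 8*0.0^2 + 0*0.0 + 2.77*|0.0| = 0.0
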